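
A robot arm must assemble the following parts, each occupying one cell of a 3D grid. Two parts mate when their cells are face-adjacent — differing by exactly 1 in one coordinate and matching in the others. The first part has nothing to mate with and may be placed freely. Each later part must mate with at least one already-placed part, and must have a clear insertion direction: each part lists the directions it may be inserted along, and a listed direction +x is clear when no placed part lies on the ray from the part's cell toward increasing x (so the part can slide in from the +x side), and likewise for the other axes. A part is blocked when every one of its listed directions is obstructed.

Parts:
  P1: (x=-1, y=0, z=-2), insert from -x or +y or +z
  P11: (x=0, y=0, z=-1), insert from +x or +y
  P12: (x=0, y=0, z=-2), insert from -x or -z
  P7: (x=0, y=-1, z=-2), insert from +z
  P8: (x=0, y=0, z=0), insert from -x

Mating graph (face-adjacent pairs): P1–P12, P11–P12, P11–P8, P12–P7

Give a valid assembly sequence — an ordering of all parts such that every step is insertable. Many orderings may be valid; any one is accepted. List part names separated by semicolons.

P11; P12; P7; P8; P1

1. P11@(0, 0, -1) [+x clear] — {P11}
2. P12@(0, 0, -2) [-x clear] — {P11, P12}
3. P7@(0, -1, -2) [+z clear] — {P11, P12, P7}
4. P8@(0, 0, 0) [-x clear] — {P11, P12, P7, P8}
5. P1@(-1, 0, -2) [-x clear] — {P1, P11, P12, P7, P8}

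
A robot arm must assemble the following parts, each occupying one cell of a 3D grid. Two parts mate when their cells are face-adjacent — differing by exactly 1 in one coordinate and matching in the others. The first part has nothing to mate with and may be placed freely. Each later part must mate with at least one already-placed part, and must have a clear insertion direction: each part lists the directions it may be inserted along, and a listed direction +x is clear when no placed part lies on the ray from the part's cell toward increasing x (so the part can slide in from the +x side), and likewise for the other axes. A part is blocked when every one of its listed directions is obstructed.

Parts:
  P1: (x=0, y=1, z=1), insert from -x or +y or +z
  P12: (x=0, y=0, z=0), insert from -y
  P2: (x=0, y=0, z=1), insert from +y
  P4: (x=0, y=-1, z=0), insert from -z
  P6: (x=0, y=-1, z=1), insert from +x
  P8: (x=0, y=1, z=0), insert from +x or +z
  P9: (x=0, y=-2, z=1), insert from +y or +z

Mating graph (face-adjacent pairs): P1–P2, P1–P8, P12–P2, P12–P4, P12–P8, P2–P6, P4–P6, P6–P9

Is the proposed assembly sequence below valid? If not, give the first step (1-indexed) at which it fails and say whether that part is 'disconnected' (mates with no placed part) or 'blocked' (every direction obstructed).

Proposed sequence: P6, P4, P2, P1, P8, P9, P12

Invalid at step 7 (blocked)

1. P6@(0, -1, 1) [+x clear] — {P6}
2. P4@(0, -1, 0) [-z clear] — {P4, P6}
3. P2@(0, 0, 1) [+y clear] — {P2, P4, P6}
4. P1@(0, 1, 1) [-x clear] — {P1, P2, P4, P6}
5. P8@(0, 1, 0) [+x clear] — {P1, P2, P4, P6, P8}
6. P9@(0, -2, 1) [+z clear] — {P1, P2, P4, P6, P8, P9}
7. P12@(0, 0, 0) — -y all obstructed ⇒ blocked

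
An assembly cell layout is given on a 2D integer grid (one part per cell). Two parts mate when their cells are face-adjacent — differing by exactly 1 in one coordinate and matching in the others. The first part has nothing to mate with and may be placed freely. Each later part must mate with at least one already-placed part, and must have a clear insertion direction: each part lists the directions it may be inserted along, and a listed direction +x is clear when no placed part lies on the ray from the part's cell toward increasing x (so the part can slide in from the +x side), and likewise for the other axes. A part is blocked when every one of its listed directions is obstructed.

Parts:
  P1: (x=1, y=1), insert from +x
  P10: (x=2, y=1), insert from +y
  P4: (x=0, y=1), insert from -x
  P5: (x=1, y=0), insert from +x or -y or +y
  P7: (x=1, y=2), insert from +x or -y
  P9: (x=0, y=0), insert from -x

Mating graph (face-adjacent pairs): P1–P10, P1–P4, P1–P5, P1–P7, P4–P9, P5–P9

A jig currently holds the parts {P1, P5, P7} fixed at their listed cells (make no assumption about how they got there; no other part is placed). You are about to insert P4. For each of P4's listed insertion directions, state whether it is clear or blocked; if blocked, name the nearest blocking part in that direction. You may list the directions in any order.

-x: ray from P4(0, 1) has no placed part ⇒ clear

-x: clear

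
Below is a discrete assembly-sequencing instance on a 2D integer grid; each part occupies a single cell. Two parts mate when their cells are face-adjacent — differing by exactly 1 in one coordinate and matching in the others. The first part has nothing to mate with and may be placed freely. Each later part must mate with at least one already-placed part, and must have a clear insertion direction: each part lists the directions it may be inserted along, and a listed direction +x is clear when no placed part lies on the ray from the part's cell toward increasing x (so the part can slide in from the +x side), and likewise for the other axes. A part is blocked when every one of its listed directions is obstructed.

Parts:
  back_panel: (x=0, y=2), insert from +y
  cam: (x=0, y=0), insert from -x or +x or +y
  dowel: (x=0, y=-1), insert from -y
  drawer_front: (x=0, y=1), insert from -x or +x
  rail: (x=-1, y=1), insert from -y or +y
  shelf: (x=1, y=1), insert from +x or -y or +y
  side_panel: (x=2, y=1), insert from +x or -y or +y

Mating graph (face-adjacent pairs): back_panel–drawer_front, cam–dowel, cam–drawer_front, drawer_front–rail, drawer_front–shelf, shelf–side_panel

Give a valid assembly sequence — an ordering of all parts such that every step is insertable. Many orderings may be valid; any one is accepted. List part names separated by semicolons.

1. side_panel@(2, 1) [+x clear] — {side_panel}
2. shelf@(1, 1) [-y clear] — {shelf, side_panel}
3. drawer_front@(0, 1) [-x clear] — {drawer_front, shelf, side_panel}
4. back_panel@(0, 2) [+y clear] — {back_panel, drawer_front, shelf, side_panel}
5. cam@(0, 0) [-x clear] — {back_panel, cam, drawer_front, shelf, side_panel}
6. dowel@(0, -1) [-y clear] — {back_panel, cam, dowel, drawer_front, shelf, side_panel}
7. rail@(-1, 1) [-y clear] — {back_panel, cam, dowel, drawer_front, rail, shelf, side_panel}

side_panel; shelf; drawer_front; back_panel; cam; dowel; rail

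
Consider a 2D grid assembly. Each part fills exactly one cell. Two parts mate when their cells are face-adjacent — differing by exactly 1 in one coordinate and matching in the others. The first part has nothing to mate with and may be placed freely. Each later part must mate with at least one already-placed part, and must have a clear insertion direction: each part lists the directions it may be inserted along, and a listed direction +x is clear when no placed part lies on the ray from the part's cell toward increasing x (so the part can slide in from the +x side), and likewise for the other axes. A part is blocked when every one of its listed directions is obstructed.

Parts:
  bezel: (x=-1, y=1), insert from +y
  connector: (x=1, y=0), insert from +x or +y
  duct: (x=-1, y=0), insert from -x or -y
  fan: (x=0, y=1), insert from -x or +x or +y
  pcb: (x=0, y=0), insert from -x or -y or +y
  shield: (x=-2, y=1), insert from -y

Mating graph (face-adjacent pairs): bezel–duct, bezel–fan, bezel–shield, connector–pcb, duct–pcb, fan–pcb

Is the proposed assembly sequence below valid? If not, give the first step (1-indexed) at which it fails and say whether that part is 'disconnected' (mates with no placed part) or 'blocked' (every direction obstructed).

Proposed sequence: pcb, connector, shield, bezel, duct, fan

1. pcb@(0, 0) [-x clear] — {pcb}
2. connector@(1, 0) [+x clear] — {connector, pcb}
3. shield@(-2, 1) — no placed neighbour ⇒ disconnected

Invalid at step 3 (disconnected)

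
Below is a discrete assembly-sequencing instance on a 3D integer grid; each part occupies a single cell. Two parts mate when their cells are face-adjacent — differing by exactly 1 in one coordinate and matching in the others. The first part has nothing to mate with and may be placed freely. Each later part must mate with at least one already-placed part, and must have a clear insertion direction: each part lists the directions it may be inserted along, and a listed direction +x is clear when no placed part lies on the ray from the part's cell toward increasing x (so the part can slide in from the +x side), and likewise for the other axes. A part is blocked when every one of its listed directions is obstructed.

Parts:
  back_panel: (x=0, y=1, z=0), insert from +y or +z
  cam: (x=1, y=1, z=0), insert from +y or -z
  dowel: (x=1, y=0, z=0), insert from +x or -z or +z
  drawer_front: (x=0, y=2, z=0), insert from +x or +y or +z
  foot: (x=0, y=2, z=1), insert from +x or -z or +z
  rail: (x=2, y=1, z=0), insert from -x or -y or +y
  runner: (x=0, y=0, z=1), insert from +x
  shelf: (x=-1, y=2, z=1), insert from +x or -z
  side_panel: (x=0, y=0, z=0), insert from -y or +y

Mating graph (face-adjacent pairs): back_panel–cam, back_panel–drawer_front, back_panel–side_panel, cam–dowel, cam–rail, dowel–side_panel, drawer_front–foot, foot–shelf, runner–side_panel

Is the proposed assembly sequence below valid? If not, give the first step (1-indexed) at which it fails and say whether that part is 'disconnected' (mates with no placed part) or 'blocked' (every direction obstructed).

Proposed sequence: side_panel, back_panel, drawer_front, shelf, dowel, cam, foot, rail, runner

1. side_panel@(0, 0, 0) [-y clear] — {side_panel}
2. back_panel@(0, 1, 0) [+y clear] — {back_panel, side_panel}
3. drawer_front@(0, 2, 0) [+x clear] — {back_panel, drawer_front, side_panel}
4. shelf@(-1, 2, 1) — no placed neighbour ⇒ disconnected

Invalid at step 4 (disconnected)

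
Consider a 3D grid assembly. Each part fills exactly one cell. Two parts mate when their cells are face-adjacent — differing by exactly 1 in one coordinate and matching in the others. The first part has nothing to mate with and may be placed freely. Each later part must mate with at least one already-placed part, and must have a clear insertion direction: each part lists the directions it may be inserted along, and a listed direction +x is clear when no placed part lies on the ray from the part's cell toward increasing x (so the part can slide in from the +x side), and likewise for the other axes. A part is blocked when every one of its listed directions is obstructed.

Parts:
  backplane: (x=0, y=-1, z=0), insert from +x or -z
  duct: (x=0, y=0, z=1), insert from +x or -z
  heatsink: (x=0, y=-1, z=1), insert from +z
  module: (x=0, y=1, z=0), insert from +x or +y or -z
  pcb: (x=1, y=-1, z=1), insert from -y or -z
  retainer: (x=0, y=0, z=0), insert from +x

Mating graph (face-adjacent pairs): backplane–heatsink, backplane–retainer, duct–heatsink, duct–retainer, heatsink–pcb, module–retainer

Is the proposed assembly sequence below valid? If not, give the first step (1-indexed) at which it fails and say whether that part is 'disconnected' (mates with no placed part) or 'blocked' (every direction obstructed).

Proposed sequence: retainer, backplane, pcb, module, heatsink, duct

Invalid at step 3 (disconnected)

1. retainer@(0, 0, 0) [+x clear] — {retainer}
2. backplane@(0, -1, 0) [+x clear] — {backplane, retainer}
3. pcb@(1, -1, 1) — no placed neighbour ⇒ disconnected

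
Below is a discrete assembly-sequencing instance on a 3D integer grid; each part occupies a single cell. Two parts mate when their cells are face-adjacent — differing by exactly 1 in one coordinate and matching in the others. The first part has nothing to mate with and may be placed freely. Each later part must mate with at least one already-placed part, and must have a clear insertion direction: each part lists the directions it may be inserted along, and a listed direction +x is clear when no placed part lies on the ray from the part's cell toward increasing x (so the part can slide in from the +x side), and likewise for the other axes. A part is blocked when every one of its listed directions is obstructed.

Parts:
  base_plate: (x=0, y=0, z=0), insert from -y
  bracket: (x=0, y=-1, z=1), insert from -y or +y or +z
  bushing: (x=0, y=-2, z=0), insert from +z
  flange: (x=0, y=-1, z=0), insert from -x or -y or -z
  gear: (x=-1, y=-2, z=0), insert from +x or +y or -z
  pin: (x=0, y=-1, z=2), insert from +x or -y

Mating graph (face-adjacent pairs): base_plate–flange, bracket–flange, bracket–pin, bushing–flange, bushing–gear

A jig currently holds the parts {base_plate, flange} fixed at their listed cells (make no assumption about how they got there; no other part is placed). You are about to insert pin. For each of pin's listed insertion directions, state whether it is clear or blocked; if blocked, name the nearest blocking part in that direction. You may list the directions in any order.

+x: ray from pin(0, -1, 2) has no placed part ⇒ clear
-y: ray from pin(0, -1, 2) has no placed part ⇒ clear

+x: clear; -y: clear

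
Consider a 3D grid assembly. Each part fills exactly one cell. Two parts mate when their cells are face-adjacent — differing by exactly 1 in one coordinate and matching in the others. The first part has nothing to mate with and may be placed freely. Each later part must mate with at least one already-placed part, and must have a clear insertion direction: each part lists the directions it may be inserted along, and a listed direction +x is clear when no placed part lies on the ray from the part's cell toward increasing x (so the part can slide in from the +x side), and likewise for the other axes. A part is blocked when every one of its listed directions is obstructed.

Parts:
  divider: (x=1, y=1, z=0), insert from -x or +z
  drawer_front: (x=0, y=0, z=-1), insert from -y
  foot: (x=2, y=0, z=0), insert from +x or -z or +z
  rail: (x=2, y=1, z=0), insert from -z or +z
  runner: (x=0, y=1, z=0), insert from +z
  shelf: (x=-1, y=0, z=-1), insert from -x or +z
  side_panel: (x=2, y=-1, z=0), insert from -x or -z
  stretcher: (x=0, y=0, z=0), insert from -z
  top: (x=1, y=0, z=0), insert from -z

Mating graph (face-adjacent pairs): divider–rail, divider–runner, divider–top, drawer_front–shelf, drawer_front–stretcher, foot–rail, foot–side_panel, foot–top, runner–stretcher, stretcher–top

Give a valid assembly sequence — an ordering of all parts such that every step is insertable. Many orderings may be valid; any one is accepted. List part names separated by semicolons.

divider; runner; rail; foot; side_panel; top; stretcher; drawer_front; shelf

1. divider@(1, 1, 0) [-x clear] — {divider}
2. runner@(0, 1, 0) [+z clear] — {divider, runner}
3. rail@(2, 1, 0) [-z clear] — {divider, rail, runner}
4. foot@(2, 0, 0) [+x clear] — {divider, foot, rail, runner}
5. side_panel@(2, -1, 0) [-x clear] — {divider, foot, rail, runner, side_panel}
6. top@(1, 0, 0) [-z clear] — {divider, foot, rail, runner, side_panel, top}
7. stretcher@(0, 0, 0) [-z clear] — {divider, foot, rail, runner, side_panel, stretcher, top}
8. drawer_front@(0, 0, -1) [-y clear] — {divider, drawer_front, foot, rail, runner, side_panel, stretcher, top}
9. shelf@(-1, 0, -1) [-x clear] — {divider, drawer_front, foot, rail, runner, shelf, side_panel, stretcher, top}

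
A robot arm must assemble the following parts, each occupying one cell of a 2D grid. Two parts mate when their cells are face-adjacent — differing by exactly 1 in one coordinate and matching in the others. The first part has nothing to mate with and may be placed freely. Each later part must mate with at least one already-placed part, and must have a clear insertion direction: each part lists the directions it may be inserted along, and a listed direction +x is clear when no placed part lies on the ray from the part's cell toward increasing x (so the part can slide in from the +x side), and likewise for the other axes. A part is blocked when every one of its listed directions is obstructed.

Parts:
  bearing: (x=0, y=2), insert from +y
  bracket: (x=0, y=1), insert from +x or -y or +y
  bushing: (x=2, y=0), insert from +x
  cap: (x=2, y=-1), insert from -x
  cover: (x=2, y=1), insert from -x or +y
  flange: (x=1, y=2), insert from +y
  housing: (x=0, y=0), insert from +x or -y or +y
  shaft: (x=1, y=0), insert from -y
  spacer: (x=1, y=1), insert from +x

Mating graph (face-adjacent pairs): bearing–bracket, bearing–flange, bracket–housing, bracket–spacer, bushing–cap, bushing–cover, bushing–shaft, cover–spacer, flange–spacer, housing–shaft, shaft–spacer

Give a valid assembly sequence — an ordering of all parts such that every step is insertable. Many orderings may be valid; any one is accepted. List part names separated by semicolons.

1. bracket@(0, 1) [+x clear] — {bracket}
2. bearing@(0, 2) [+y clear] — {bearing, bracket}
3. flange@(1, 2) [+y clear] — {bearing, bracket, flange}
4. housing@(0, 0) [+x clear] — {bearing, bracket, flange, housing}
5. shaft@(1, 0) [-y clear] — {bearing, bracket, flange, housing, shaft}
6. bushing@(2, 0) [+x clear] — {bearing, bracket, bushing, flange, housing, shaft}
7. cap@(2, -1) [-x clear] — {bearing, bracket, bushing, cap, flange, housing, shaft}
8. spacer@(1, 1) [+x clear] — {bearing, bracket, bushing, cap, flange, housing, shaft, spacer}
9. cover@(2, 1) [+y clear] — {bearing, bracket, bushing, cap, cover, flange, housing, shaft, spacer}

bracket; bearing; flange; housing; shaft; bushing; cap; spacer; cover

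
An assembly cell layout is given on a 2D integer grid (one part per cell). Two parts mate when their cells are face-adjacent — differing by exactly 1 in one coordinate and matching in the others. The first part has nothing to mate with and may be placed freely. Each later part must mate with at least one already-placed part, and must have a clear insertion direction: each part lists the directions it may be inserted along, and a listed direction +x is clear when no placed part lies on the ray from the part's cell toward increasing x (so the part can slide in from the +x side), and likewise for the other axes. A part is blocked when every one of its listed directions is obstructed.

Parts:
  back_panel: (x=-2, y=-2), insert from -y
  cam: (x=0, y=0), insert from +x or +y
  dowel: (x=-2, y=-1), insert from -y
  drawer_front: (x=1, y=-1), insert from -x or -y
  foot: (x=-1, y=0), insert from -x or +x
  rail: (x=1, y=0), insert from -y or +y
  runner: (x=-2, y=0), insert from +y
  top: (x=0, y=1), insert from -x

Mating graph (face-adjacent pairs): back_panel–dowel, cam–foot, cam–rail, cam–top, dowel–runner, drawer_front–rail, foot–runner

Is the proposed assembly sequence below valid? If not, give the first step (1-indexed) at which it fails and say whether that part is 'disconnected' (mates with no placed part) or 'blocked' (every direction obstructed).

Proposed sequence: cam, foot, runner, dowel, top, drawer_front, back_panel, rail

Invalid at step 6 (disconnected)

1. cam@(0, 0) [+x clear] — {cam}
2. foot@(-1, 0) [-x clear] — {cam, foot}
3. runner@(-2, 0) [+y clear] — {cam, foot, runner}
4. dowel@(-2, -1) [-y clear] — {cam, dowel, foot, runner}
5. top@(0, 1) [-x clear] — {cam, dowel, foot, runner, top}
6. drawer_front@(1, -1) — no placed neighbour ⇒ disconnected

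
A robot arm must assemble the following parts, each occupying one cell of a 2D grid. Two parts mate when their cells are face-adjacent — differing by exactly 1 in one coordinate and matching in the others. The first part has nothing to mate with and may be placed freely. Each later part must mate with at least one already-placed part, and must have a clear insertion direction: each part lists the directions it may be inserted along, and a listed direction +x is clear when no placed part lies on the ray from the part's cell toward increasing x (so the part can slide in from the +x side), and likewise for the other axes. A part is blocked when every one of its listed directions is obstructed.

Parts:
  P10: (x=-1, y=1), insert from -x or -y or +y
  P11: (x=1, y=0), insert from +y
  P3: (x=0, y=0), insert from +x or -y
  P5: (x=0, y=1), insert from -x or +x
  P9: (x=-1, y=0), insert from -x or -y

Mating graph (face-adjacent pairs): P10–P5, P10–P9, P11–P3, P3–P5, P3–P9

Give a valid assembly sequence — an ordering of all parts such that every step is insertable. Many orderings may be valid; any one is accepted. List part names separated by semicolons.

P9; P3; P5; P10; P11

1. P9@(-1, 0) [-x clear] — {P9}
2. P3@(0, 0) [+x clear] — {P3, P9}
3. P5@(0, 1) [-x clear] — {P3, P5, P9}
4. P10@(-1, 1) [-x clear] — {P10, P3, P5, P9}
5. P11@(1, 0) [+y clear] — {P10, P11, P3, P5, P9}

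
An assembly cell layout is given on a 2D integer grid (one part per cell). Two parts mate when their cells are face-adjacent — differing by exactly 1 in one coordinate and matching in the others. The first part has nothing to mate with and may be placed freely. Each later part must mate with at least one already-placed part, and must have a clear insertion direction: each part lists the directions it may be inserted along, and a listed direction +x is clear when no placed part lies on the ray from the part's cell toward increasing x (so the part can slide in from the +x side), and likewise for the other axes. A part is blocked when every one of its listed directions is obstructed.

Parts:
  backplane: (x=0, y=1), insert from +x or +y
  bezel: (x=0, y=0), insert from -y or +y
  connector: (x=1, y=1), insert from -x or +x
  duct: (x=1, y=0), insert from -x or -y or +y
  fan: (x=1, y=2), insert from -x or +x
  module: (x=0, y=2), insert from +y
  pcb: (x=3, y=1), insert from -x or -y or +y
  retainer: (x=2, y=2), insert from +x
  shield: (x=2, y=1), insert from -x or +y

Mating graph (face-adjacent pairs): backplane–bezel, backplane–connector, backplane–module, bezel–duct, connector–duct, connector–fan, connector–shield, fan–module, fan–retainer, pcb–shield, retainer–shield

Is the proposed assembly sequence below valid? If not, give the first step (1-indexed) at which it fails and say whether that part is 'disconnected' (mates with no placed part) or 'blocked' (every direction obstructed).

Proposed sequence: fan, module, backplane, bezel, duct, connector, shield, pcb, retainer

1. fan@(1, 2) [-x clear] — {fan}
2. module@(0, 2) [+y clear] — {fan, module}
3. backplane@(0, 1) [+x clear] — {backplane, fan, module}
4. bezel@(0, 0) [-y clear] — {backplane, bezel, fan, module}
5. duct@(1, 0) [-y clear] — {backplane, bezel, duct, fan, module}
6. connector@(1, 1) [+x clear] — {backplane, bezel, connector, duct, fan, module}
7. shield@(2, 1) [+y clear] — {backplane, bezel, connector, duct, fan, module, shield}
8. pcb@(3, 1) [-y clear] — {backplane, bezel, connector, duct, fan, module, pcb, shield}
9. retainer@(2, 2) [+x clear] — {backplane, bezel, connector, duct, fan, module, pcb, retainer, shield}

Valid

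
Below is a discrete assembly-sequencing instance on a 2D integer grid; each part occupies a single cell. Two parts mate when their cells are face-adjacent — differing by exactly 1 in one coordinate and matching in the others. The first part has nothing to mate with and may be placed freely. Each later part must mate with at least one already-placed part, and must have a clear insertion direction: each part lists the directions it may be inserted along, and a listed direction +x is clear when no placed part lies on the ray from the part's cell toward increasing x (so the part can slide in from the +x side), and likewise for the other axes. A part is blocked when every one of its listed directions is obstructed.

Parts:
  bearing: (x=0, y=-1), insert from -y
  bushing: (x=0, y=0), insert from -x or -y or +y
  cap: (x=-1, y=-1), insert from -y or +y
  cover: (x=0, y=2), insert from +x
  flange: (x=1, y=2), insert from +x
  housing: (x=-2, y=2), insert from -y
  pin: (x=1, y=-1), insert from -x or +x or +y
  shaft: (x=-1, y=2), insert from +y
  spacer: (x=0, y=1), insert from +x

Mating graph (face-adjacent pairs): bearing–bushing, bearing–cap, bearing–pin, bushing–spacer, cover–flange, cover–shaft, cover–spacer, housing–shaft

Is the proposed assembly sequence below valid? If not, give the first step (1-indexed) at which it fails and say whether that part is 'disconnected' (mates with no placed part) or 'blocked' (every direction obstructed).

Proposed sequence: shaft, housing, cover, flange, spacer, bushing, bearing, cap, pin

Valid

1. shaft@(-1, 2) [+y clear] — {shaft}
2. housing@(-2, 2) [-y clear] — {housing, shaft}
3. cover@(0, 2) [+x clear] — {cover, housing, shaft}
4. flange@(1, 2) [+x clear] — {cover, flange, housing, shaft}
5. spacer@(0, 1) [+x clear] — {cover, flange, housing, shaft, spacer}
6. bushing@(0, 0) [-x clear] — {bushing, cover, flange, housing, shaft, spacer}
7. bearing@(0, -1) [-y clear] — {bearing, bushing, cover, flange, housing, shaft, spacer}
8. cap@(-1, -1) [-y clear] — {bearing, bushing, cap, cover, flange, housing, shaft, spacer}
9. pin@(1, -1) [+x clear] — {bearing, bushing, cap, cover, flange, housing, pin, shaft, spacer}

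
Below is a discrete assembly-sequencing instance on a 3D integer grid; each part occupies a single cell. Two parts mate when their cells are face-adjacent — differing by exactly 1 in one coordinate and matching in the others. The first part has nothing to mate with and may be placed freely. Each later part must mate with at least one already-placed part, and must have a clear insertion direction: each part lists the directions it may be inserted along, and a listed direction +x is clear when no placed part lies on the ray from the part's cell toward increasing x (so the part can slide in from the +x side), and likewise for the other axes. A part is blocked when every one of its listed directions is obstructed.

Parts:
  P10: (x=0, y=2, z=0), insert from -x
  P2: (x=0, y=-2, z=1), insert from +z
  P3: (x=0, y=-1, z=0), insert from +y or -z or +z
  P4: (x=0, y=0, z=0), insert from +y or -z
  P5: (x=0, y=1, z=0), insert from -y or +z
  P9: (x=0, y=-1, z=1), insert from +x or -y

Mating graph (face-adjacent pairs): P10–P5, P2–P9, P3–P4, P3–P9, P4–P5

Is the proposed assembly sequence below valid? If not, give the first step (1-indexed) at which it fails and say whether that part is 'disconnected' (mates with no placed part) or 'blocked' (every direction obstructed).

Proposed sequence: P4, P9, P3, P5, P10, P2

Invalid at step 2 (disconnected)

1. P4@(0, 0, 0) [+y clear] — {P4}
2. P9@(0, -1, 1) — no placed neighbour ⇒ disconnected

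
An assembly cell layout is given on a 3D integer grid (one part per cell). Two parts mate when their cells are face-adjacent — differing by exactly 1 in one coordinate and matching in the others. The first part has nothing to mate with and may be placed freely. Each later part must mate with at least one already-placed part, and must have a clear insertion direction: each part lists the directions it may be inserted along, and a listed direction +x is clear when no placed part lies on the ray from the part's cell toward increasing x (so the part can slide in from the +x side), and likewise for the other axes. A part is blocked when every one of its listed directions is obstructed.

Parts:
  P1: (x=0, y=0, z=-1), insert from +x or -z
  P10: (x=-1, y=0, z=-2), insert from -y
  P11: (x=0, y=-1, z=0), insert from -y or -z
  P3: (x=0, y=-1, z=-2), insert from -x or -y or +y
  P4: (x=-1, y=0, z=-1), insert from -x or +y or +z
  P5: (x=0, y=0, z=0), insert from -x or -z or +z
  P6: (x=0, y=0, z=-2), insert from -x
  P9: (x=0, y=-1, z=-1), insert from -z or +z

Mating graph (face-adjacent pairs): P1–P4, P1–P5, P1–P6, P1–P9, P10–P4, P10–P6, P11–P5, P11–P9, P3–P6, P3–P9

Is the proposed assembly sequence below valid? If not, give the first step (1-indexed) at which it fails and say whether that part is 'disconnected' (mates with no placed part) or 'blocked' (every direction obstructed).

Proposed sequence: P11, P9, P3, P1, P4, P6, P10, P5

1. P11@(0, -1, 0) [-y clear] — {P11}
2. P9@(0, -1, -1) [-z clear] — {P11, P9}
3. P3@(0, -1, -2) [-x clear] — {P11, P3, P9}
4. P1@(0, 0, -1) [+x clear] — {P1, P11, P3, P9}
5. P4@(-1, 0, -1) [-x clear] — {P1, P11, P3, P4, P9}
6. P6@(0, 0, -2) [-x clear] — {P1, P11, P3, P4, P6, P9}
7. P10@(-1, 0, -2) [-y clear] — {P1, P10, P11, P3, P4, P6, P9}
8. P5@(0, 0, 0) [-x clear] — {P1, P10, P11, P3, P4, P5, P6, P9}

Valid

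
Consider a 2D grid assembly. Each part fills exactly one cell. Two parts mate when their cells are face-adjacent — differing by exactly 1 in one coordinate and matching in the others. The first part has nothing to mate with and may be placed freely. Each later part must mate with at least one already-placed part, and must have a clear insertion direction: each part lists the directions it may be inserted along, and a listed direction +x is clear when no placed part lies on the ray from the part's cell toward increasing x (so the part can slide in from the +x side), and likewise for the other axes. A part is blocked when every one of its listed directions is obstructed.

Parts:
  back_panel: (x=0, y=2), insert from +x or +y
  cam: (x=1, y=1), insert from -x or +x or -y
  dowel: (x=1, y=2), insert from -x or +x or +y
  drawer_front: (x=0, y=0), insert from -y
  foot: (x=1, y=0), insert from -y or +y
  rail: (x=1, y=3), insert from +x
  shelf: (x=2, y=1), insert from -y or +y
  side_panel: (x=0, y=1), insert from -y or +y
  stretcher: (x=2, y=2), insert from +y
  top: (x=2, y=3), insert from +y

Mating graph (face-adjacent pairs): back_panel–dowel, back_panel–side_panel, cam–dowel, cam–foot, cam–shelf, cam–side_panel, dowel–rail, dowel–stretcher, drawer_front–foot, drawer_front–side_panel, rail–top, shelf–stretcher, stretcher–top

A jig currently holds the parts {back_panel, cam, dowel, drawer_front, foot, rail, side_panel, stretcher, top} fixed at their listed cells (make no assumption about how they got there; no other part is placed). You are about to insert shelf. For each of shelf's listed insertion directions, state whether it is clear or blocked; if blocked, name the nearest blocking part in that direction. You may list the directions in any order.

+y: blocked by stretcher; -y: clear

-y: ray from shelf(2, 1) has no placed part ⇒ clear
+y: nearest on ray is stretcher@(2, 2) ⇒ blocked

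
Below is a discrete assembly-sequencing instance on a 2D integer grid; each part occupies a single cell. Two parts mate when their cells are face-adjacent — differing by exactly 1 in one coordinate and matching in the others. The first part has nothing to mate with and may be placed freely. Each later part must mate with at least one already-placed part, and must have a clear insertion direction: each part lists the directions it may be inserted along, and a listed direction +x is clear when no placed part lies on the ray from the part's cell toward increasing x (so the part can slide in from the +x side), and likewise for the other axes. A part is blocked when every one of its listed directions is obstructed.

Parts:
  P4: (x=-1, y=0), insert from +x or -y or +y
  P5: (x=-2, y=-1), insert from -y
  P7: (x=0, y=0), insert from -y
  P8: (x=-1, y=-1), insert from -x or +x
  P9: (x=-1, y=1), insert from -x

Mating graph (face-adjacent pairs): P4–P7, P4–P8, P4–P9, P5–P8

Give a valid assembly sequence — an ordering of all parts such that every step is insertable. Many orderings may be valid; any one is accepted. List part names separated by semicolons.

1. P5@(-2, -1) [-y clear] — {P5}
2. P8@(-1, -1) [+x clear] — {P5, P8}
3. P4@(-1, 0) [+x clear] — {P4, P5, P8}
4. P7@(0, 0) [-y clear] — {P4, P5, P7, P8}
5. P9@(-1, 1) [-x clear] — {P4, P5, P7, P8, P9}

P5; P8; P4; P7; P9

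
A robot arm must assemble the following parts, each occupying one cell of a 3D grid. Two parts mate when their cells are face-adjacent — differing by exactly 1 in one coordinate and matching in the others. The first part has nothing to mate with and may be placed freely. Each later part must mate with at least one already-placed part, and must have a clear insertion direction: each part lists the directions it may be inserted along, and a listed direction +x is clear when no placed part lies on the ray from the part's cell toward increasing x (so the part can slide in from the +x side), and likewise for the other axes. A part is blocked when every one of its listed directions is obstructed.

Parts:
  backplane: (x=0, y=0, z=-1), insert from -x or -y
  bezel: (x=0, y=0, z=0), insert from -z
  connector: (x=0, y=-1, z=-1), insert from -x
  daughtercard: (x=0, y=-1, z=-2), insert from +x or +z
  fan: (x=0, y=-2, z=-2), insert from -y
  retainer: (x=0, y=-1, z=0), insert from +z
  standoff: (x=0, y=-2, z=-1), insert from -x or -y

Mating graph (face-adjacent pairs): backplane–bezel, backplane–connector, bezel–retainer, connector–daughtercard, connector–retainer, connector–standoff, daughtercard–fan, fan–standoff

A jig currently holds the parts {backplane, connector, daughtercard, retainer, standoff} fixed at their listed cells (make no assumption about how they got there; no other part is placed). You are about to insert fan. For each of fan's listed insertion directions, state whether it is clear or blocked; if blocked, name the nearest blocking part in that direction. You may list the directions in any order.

-y: clear

-y: ray from fan(0, -2, -2) has no placed part ⇒ clear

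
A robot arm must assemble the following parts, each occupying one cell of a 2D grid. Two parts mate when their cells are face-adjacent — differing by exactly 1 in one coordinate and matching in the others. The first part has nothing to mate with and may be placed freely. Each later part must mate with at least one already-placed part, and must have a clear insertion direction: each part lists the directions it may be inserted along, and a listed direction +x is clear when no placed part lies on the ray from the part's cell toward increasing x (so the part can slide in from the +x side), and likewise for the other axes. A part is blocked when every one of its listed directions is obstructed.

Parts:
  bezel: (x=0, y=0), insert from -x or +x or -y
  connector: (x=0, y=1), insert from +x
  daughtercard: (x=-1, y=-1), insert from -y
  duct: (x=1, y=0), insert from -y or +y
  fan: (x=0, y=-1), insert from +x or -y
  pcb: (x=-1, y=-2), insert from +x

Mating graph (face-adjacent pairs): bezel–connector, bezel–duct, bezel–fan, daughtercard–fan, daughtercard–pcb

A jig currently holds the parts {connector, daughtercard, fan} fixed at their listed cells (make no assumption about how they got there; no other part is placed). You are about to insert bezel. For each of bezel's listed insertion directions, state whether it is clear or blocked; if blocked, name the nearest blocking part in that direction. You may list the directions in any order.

-x: ray from bezel(0, 0) has no placed part ⇒ clear
+x: ray from bezel(0, 0) has no placed part ⇒ clear
-y: nearest on ray is fan@(0, -1) ⇒ blocked

+x: clear; -x: clear; -y: blocked by fan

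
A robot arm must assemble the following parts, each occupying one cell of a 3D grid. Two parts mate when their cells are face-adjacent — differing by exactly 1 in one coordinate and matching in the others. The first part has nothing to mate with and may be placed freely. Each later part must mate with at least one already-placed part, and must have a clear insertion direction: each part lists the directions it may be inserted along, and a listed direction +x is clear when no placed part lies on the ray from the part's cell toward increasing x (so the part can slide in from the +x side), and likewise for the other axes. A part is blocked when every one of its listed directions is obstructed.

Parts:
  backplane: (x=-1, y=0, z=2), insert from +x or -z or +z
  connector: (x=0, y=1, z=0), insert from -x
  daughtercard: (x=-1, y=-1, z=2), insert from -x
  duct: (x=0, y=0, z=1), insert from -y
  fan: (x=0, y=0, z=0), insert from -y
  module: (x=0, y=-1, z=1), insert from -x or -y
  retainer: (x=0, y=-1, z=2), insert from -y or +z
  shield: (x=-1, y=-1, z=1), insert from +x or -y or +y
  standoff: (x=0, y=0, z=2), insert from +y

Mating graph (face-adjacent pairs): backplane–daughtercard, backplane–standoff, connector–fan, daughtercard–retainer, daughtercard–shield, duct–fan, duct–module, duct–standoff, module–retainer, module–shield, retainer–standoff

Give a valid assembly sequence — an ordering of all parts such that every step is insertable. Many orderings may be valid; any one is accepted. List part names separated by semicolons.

backplane; standoff; duct; module; retainer; shield; fan; connector; daughtercard

1. backplane@(-1, 0, 2) [+x clear] — {backplane}
2. standoff@(0, 0, 2) [+y clear] — {backplane, standoff}
3. duct@(0, 0, 1) [-y clear] — {backplane, duct, standoff}
4. module@(0, -1, 1) [-x clear] — {backplane, duct, module, standoff}
5. retainer@(0, -1, 2) [-y clear] — {backplane, duct, module, retainer, standoff}
6. shield@(-1, -1, 1) [-y clear] — {backplane, duct, module, retainer, shield, standoff}
7. fan@(0, 0, 0) [-y clear] — {backplane, duct, fan, module, retainer, shield, standoff}
8. connector@(0, 1, 0) [-x clear] — {backplane, connector, duct, fan, module, retainer, shield, standoff}
9. daughtercard@(-1, -1, 2) [-x clear] — {backplane, connector, daughtercard, duct, fan, module, retainer, shield, standoff}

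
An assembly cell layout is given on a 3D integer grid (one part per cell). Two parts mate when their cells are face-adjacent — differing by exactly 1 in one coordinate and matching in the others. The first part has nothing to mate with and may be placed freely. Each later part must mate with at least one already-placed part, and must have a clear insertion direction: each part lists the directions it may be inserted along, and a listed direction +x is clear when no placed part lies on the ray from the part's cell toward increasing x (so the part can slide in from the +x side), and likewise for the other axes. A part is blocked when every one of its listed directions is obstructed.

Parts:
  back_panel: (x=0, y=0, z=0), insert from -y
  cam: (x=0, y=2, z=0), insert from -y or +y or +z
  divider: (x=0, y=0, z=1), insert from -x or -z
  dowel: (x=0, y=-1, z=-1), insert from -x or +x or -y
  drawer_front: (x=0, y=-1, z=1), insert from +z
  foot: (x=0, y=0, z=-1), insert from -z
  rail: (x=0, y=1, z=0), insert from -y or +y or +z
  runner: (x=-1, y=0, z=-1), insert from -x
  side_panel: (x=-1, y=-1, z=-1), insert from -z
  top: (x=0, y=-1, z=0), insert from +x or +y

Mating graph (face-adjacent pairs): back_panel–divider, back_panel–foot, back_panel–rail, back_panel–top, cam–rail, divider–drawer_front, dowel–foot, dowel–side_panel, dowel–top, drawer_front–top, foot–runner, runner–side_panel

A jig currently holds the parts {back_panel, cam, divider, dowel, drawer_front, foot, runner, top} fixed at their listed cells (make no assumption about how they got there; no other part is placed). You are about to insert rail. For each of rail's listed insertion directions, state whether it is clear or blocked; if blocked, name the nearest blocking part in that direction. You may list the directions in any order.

-y: nearest on ray is back_panel@(0, 0, 0) ⇒ blocked
+y: nearest on ray is cam@(0, 2, 0) ⇒ blocked
+z: ray from rail(0, 1, 0) has no placed part ⇒ clear

+y: blocked by cam; +z: clear; -y: blocked by back_panel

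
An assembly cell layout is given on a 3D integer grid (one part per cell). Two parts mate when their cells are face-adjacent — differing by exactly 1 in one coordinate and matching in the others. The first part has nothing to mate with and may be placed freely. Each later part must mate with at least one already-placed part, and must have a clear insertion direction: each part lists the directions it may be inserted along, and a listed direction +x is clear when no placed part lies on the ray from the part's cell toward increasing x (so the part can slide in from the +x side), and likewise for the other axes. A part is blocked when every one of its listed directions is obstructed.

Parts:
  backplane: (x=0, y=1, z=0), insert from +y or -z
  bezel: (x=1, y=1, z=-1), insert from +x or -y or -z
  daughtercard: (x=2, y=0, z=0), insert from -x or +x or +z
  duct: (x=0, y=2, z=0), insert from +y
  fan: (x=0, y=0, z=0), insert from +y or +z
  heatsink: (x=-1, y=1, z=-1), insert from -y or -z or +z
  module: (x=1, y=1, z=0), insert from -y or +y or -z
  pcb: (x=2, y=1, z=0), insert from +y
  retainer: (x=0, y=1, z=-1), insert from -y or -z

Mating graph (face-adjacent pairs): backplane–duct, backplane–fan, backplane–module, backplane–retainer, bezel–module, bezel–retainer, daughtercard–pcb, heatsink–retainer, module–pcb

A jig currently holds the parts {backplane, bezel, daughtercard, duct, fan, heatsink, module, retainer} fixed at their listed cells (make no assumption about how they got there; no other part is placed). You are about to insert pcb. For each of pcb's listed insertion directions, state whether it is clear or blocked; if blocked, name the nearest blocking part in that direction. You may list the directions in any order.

+y: ray from pcb(2, 1, 0) has no placed part ⇒ clear

+y: clear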